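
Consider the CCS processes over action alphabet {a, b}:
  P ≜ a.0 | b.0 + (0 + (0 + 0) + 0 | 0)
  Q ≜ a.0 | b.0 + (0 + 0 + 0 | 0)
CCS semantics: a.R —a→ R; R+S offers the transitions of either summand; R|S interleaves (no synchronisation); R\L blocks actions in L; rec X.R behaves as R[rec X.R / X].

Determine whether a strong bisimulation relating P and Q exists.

Reachable graph of P (4 states):
  s0 = a.0 | b.0 + (0 + (0 + 0) + 0 | 0) ⊢ --a--▸ s1, --b--▸ s2
  s1 = 0 | b.0 ⊢ --b--▸ s3
  s2 = a.0 | 0 ⊢ --a--▸ s3
  s3 = 0 | 0 ⊢ ∅
Reachable graph of Q (4 states):
  t0 = a.0 | b.0 + (0 + 0 + 0 | 0) ⊢ --a--▸ t1, --b--▸ t2
  t1 = 0 | b.0 ⊢ --b--▸ t3
  t2 = a.0 | 0 ⊢ --a--▸ t3
  t3 = 0 | 0 ⊢ ∅
Partition-refinement fixed point:
  B0 = {s0, t0}
  B1 = {s1, t1}
  B2 = {s3, t3}
  B3 = {s2, t2}
s0 ∈ B0, t0 ∈ B0 → same block

YES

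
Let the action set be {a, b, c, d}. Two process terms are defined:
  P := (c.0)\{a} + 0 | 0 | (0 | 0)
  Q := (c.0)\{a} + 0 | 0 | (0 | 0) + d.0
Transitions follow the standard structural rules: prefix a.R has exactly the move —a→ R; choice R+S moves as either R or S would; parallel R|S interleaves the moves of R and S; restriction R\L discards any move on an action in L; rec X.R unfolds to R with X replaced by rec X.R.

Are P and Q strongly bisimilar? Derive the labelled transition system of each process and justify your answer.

LTS(P): 2 reachable states
  s0 = (c.0)\{a} + 0 | 0 | (0 | 0) :: —c→ s1
  s1 = 0\{a} :: deadlocked
LTS(Q): 3 reachable states
  t0 = (c.0)\{a} + 0 | 0 | (0 | 0) + d.0 :: —c→ t1, —d→ t2
  t1 = 0\{a} :: deadlocked
  t2 = 0 :: deadlocked
Partition-refinement fixed point:
  B0 = {s0}
  B1 = {s1, t1, t2}
  B2 = {t0}
s0 ∈ B0, t0 ∈ B2 → different blocks

P ≁ Q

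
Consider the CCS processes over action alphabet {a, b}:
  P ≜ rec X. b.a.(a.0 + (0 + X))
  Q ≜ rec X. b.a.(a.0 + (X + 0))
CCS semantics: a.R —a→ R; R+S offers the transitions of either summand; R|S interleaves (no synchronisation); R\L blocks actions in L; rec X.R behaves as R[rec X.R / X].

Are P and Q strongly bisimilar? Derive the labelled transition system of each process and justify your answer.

LTS(P): 4 reachable states
  m0 = rec X. b.a.(a.0 + (0 + X)) has moves ··b··> m1
  m1 = a.(a.0 + (0 + (rec X. b.a.(a.0 + (0 + X))))) has moves ··a··> m2
  m2 = a.0 + (0 + (rec X. b.a.(a.0 + (0 + X)))) has moves ··a··> m3, ··b··> m1
  m3 = 0 has moves ∅
LTS(Q): 4 reachable states
  n0 = rec X. b.a.(a.0 + (X + 0)) has moves ··b··> n1
  n1 = a.(a.0 + ((rec X. b.a.(a.0 + (X + 0))) + 0)) has moves ··a··> n2
  n2 = a.0 + ((rec X. b.a.(a.0 + (X + 0))) + 0) has moves ··a··> n3, ··b··> n1
  n3 = 0 has moves ∅
Coarsest stable partition (strong bisimilarity classes):
  B0 = {m0, n0}
  B1 = {m1, n1}
  B2 = {m2, n2}
  B3 = {m3, n3}
m0 ∈ B0, n0 ∈ B0 → same block

YES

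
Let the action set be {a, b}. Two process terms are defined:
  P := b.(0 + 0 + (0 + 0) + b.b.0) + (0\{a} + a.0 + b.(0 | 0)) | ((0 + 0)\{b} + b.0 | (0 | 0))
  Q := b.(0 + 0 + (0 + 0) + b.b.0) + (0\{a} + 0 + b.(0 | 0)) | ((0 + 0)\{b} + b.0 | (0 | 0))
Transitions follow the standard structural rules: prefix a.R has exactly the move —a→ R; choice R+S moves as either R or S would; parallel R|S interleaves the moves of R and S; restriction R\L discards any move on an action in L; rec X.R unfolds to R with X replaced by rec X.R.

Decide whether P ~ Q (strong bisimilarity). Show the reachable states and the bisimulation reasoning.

P ≁ Q

P's transition system — 9 states:
  s0 = b.(0 + 0 + (0 + 0) + b.b.0) + (0\{a} + a.0 + b.(0 | 0)) | ((0 + 0)\{b} + b.0 | (0 | 0)) ⊢ -a-> s1, -b-> s2, -b-> s3, -b-> s4
  s1 = 0 | ((0 + 0)\{b} + b.0 | (0 | 0)) ⊢ -b-> s5
  s2 = (0\{a} + a.0 + b.(0 | 0)) | (0 | (0 | 0)) ⊢ -a-> s5, -b-> s6
  s3 = 0 + 0 + (0 + 0) + b.b.0 ⊢ -b-> s7
  s4 = 0 | 0 | ((0 + 0)\{b} + b.0 | (0 | 0)) ⊢ -b-> s6
  s5 = 0 | (0 | (0 | 0)) ⊢ ·
  s6 = 0 | 0 | (0 | (0 | 0)) ⊢ ·
  s7 = b.0 ⊢ -b-> s8
  s8 = 0 ⊢ ·
Q's transition system — 7 states:
  t0 = b.(0 + 0 + (0 + 0) + b.b.0) + (0\{a} + 0 + b.(0 | 0)) | ((0 + 0)\{b} + b.0 | (0 | 0)) ⊢ -b-> t1, -b-> t2, -b-> t3
  t1 = (0\{a} + 0 + b.(0 | 0)) | (0 | (0 | 0)) ⊢ -b-> t4
  t2 = 0 + 0 + (0 + 0) + b.b.0 ⊢ -b-> t5
  t3 = 0 | 0 | ((0 + 0)\{b} + b.0 | (0 | 0)) ⊢ -b-> t4
  t4 = 0 | 0 | (0 | (0 | 0)) ⊢ ·
  t5 = b.0 ⊢ -b-> t6
  t6 = 0 ⊢ ·
Bisimilarity quotient blocks:
  B0 = {s0}
  B1 = {s1, s4, s7, t1, t3, t5}
  B2 = {s5, s6, s8, t4, t6}
  B3 = {s2}
  B4 = {s3, t2}
  B5 = {t0}
s0 ∈ B0, t0 ∈ B5 → different blocks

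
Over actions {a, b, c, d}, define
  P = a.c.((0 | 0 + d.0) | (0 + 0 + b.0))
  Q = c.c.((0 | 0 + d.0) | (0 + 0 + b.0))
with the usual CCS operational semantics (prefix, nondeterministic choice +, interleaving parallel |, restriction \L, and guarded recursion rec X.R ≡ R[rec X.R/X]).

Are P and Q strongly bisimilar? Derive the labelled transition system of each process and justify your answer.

LTS(P): 6 reachable states
  p0 = a.c.((0 | 0 + d.0) | (0 + 0 + b.0)) has moves --a--▸ p1
  p1 = c.((0 | 0 + d.0) | (0 + 0 + b.0)) has moves --c--▸ p2
  p2 = (0 | 0 + d.0) | (0 + 0 + b.0) has moves --b--▸ p3, --d--▸ p4
  p3 = (0 | 0 + d.0) | 0 has moves --d--▸ p5
  p4 = 0 | (0 + 0 + b.0) has moves --b--▸ p5
  p5 = 0 | 0 has moves stopped
LTS(Q): 6 reachable states
  q0 = c.c.((0 | 0 + d.0) | (0 + 0 + b.0)) has moves --c--▸ q1
  q1 = c.((0 | 0 + d.0) | (0 + 0 + b.0)) has moves --c--▸ q2
  q2 = (0 | 0 + d.0) | (0 + 0 + b.0) has moves --b--▸ q3, --d--▸ q4
  q3 = (0 | 0 + d.0) | 0 has moves --d--▸ q5
  q4 = 0 | (0 + 0 + b.0) has moves --b--▸ q5
  q5 = 0 | 0 has moves stopped
Coarsest stable partition (strong bisimilarity classes):
  B0 = {p0}
  B1 = {p1, q1}
  B2 = {p2, q2}
  B3 = {p3, q3}
  B4 = {p5, q5}
  B5 = {p4, q4}
  B6 = {q0}
p0 ∈ B0, q0 ∈ B6 → different blocks

not bisimilar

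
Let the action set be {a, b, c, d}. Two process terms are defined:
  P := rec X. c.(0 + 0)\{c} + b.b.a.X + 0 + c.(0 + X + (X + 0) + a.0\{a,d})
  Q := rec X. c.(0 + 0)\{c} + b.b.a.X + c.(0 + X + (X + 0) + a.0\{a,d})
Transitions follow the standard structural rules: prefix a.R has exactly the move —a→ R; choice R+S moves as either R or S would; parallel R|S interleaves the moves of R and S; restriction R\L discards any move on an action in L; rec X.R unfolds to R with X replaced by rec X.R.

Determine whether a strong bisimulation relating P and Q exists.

LTS(P): 6 reachable states
  s0 = rec X. c.(0 + 0)\{c} + b.b.a.X + 0 + c.(0 + X + (X + 0) + a.0\{a,d}) ⊢ —b→ s1, —c→ s2, —c→ s3
  s1 = b.a.(rec X. c.(0 + 0)\{c} + b.b.a.X + 0 + c.(0 + X + (X + 0) + a.0\{a,d})) ⊢ —b→ s4
  s2 = (0 + 0)\{c} ⊢ (no moves)
  s3 = 0 + (rec X. c.(0 + 0)\{c} + b.b.a.X + 0 + c.(0 + X + (X + 0) + a.0\{a,d})) + ((rec X. c.(0 + 0)\{c} + b.b.a.X + 0 + c.(0 + X + (X + 0) + a.0\{a,d})) + 0) + a.0\{a,d} ⊢ —a→ s5, —b→ s1, —c→ s2, —c→ s3
  s4 = a.(rec X. c.(0 + 0)\{c} + b.b.a.X + 0 + c.(0 + X + (X + 0) + a.0\{a,d})) ⊢ —a→ s0
  s5 = 0\{a,d} ⊢ (no moves)
LTS(Q): 6 reachable states
  t0 = rec X. c.(0 + 0)\{c} + b.b.a.X + c.(0 + X + (X + 0) + a.0\{a,d}) ⊢ —b→ t1, —c→ t2, —c→ t3
  t1 = b.a.(rec X. c.(0 + 0)\{c} + b.b.a.X + c.(0 + X + (X + 0) + a.0\{a,d})) ⊢ —b→ t4
  t2 = (0 + 0)\{c} ⊢ (no moves)
  t3 = 0 + (rec X. c.(0 + 0)\{c} + b.b.a.X + c.(0 + X + (X + 0) + a.0\{a,d})) + ((rec X. c.(0 + 0)\{c} + b.b.a.X + c.(0 + X + (X + 0) + a.0\{a,d})) + 0) + a.0\{a,d} ⊢ —a→ t5, —b→ t1, —c→ t2, —c→ t3
  t4 = a.(rec X. c.(0 + 0)\{c} + b.b.a.X + c.(0 + X + (X + 0) + a.0\{a,d})) ⊢ —a→ t0
  t5 = 0\{a,d} ⊢ (no moves)
Bisimilarity quotient blocks:
  B0 = {s0, t0}
  B1 = {s3, t3}
  B2 = {s2, s5, t2, t5}
  B3 = {s1, t1}
  B4 = {s4, t4}
s0 ∈ B0, t0 ∈ B0 → same block

bisimilar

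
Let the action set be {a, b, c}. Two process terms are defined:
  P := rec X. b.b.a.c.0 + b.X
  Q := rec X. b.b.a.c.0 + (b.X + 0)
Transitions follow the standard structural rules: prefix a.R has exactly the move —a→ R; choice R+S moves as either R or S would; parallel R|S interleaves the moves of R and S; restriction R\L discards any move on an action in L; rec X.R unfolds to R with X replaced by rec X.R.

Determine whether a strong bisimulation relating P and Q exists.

P's transition system — 5 states:
  m0 = rec X. b.b.a.c.0 + b.X :: =b=> m0, =b=> m1
  m1 = b.a.c.0 :: =b=> m2
  m2 = a.c.0 :: =a=> m3
  m3 = c.0 :: =c=> m4
  m4 = 0 :: (no moves)
Q's transition system — 5 states:
  n0 = rec X. b.b.a.c.0 + (b.X + 0) :: =b=> n0, =b=> n1
  n1 = b.a.c.0 :: =b=> n2
  n2 = a.c.0 :: =a=> n3
  n3 = c.0 :: =c=> n4
  n4 = 0 :: (no moves)
Bisimilarity quotient blocks:
  B0 = {m0, n0}
  B1 = {m1, n1}
  B2 = {m2, n2}
  B3 = {m3, n3}
  B4 = {m4, n4}
m0 ∈ B0, n0 ∈ B0 → same block

YES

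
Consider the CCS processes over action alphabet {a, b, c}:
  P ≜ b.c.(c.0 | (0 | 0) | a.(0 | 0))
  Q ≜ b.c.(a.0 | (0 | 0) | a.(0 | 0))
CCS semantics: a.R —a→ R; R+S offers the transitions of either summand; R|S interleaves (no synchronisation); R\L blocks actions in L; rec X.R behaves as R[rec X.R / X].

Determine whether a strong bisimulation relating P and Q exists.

Reachable graph of P (6 states):
  p0 = b.c.(c.0 | (0 | 0) | a.(0 | 0)) → ··b··> p1
  p1 = c.(c.0 | (0 | 0) | a.(0 | 0)) → ··c··> p2
  p2 = c.0 | (0 | 0) | a.(0 | 0) → ··a··> p3, ··c··> p4
  p3 = c.0 | (0 | 0) | (0 | 0) → ··c··> p5
  p4 = 0 | (0 | 0) | a.(0 | 0) → ··a··> p5
  p5 = 0 | (0 | 0) | (0 | 0) → stopped
Reachable graph of Q (6 states):
  q0 = b.c.(a.0 | (0 | 0) | a.(0 | 0)) → ··b··> q1
  q1 = c.(a.0 | (0 | 0) | a.(0 | 0)) → ··c··> q2
  q2 = a.0 | (0 | 0) | a.(0 | 0) → ··a··> q3, ··a··> q4
  q3 = 0 | (0 | 0) | a.(0 | 0) → ··a··> q5
  q4 = a.0 | (0 | 0) | (0 | 0) → ··a··> q5
  q5 = 0 | (0 | 0) | (0 | 0) → stopped
Bisimilarity quotient blocks:
  B0 = {p0}
  B1 = {p1}
  B2 = {p2}
  B3 = {p4, q3, q4}
  B4 = {p5, q5}
  B5 = {p3}
  B6 = {q0}
  B7 = {q1}
  B8 = {q2}
p0 ∈ B0, q0 ∈ B6 → different blocks

NO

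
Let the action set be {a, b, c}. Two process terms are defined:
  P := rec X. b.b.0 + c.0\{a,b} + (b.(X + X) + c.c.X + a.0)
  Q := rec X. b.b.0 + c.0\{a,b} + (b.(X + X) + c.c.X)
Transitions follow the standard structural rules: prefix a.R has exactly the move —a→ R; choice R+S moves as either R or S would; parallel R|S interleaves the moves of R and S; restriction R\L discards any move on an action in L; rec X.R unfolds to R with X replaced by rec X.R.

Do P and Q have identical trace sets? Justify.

traces(P) ≠ traces(Q) — witness ⟨a⟩

P's transition system — 6 states:
  m0 = rec X. b.b.0 + c.0\{a,b} + (b.(X + X) + c.c.X + a.0) has moves -a-> m1, -b-> m2, -b-> m3, -c-> m4, -c-> m5
  m1 = 0 has moves ·
  m2 = (rec X. b.b.0 + c.0\{a,b} + (b.(X + X) + c.c.X + a.0)) + (rec X. b.b.0 + c.0\{a,b} + (b.(X + X) + c.c.X + a.0)) has moves -a-> m1, -b-> m2, -b-> m3, -c-> m4, -c-> m5
  m3 = b.0 has moves -b-> m1
  m4 = 0\{a,b} has moves ·
  m5 = c.(rec X. b.b.0 + c.0\{a,b} + (b.(X + X) + c.c.X + a.0)) has moves -c-> m0
Q's transition system — 6 states:
  n0 = rec X. b.b.0 + c.0\{a,b} + (b.(X + X) + c.c.X) has moves -b-> n1, -b-> n2, -c-> n3, -c-> n4
  n1 = (rec X. b.b.0 + c.0\{a,b} + (b.(X + X) + c.c.X)) + (rec X. b.b.0 + c.0\{a,b} + (b.(X + X) + c.c.X)) has moves -b-> n1, -b-> n2, -c-> n3, -c-> n4
  n2 = b.0 has moves -b-> n5
  n3 = 0\{a,b} has moves ·
  n4 = c.(rec X. b.b.0 + c.0\{a,b} + (b.(X + X) + c.c.X)) has moves -c-> n0
  n5 = 0 has moves ·
Run σ = ⟨a⟩ on P: start {m0}
  step 1 (a): {m1}
  P completes σ.
Run σ = ⟨a⟩ on Q: start {n0}
  step 1 (a): ∅  — Q cannot continue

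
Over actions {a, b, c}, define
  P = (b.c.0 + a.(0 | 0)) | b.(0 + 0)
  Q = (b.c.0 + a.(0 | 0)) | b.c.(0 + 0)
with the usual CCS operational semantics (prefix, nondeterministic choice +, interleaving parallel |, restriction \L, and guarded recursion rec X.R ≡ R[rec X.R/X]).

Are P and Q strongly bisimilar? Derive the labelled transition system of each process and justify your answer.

P's transition system — 8 states:
  u0 = (b.c.0 + a.(0 | 0)) | b.(0 + 0) ⊢ -a-> u1, -b-> u2, -b-> u3
  u1 = 0 | 0 | b.(0 + 0) ⊢ -b-> u4
  u2 = (b.c.0 + a.(0 | 0)) | (0 + 0) ⊢ -a-> u4, -b-> u5
  u3 = c.0 | b.(0 + 0) ⊢ -b-> u5, -c-> u6
  u4 = 0 | 0 | (0 + 0) ⊢ (no moves)
  u5 = c.0 | (0 + 0) ⊢ -c-> u7
  u6 = 0 | b.(0 + 0) ⊢ -b-> u7
  u7 = 0 | (0 + 0) ⊢ (no moves)
Q's transition system — 12 states:
  v0 = (b.c.0 + a.(0 | 0)) | b.c.(0 + 0) ⊢ -a-> v1, -b-> v2, -b-> v3
  v1 = 0 | 0 | b.c.(0 + 0) ⊢ -b-> v4
  v2 = (b.c.0 + a.(0 | 0)) | c.(0 + 0) ⊢ -a-> v4, -b-> v5, -c-> v6
  v3 = c.0 | b.c.(0 + 0) ⊢ -b-> v5, -c-> v7
  v4 = 0 | 0 | c.(0 + 0) ⊢ -c-> v8
  v5 = c.0 | c.(0 + 0) ⊢ -c-> v10, -c-> v9
  v6 = (b.c.0 + a.(0 | 0)) | (0 + 0) ⊢ -a-> v8, -b-> v10
  v7 = 0 | b.c.(0 + 0) ⊢ -b-> v9
  v8 = 0 | 0 | (0 + 0) ⊢ (no moves)
  v9 = 0 | c.(0 + 0) ⊢ -c-> v11
  v10 = c.0 | (0 + 0) ⊢ -c-> v11
  v11 = 0 | (0 + 0) ⊢ (no moves)
Bisimilarity quotient blocks:
  B0 = {u0}
  B1 = {u3}
  B2 = {u1, u6}
  B3 = {u4, u7, v11, v8}
  B4 = {u5, v10, v4, v9}
  B5 = {u2, v6}
  B6 = {v0}
  B7 = {v3}
  B8 = {v1, v7}
  B9 = {v5}
  B10 = {v2}
u0 ∈ B0, v0 ∈ B6 → different blocks

not bisimilar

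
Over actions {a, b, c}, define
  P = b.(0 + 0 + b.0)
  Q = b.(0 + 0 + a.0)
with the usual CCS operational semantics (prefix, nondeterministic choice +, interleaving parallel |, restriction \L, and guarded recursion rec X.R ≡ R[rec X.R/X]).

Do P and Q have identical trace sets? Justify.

Reachable graph of P (3 states):
  s0 = b.(0 + 0 + b.0) ⊢ =b=> s1
  s1 = 0 + 0 + b.0 ⊢ =b=> s2
  s2 = 0 ⊢ stopped
Reachable graph of Q (3 states):
  t0 = b.(0 + 0 + a.0) ⊢ =b=> t1
  t1 = 0 + 0 + a.0 ⊢ =a=> t2
  t2 = 0 ⊢ stopped
Run σ = ⟨bb⟩ on P: start {s0}
  after b @ step 1: {s1}
  after b @ step 2: {s2}
  P completes σ.
Run σ = ⟨bb⟩ on Q: start {t0}
  after b @ step 1: {t1}
  after b @ step 2: ∅  — Q cannot continue

traces(P) ≠ traces(Q) — witness ⟨bb⟩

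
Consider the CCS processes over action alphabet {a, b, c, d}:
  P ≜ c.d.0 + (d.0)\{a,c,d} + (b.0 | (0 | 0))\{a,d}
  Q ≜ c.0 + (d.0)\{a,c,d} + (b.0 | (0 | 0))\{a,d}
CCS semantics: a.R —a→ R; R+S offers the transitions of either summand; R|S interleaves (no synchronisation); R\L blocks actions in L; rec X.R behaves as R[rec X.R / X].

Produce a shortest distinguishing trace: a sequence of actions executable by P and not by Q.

Reachable graph of P (4 states):
  m0 = c.d.0 + (d.0)\{a,c,d} + (b.0 | (0 | 0))\{a,d} has moves ··b··> m1, ··c··> m2
  m1 = (0 | (0 | 0))\{a,d} has moves ∅
  m2 = d.0 has moves ··d··> m3
  m3 = 0 has moves ∅
Reachable graph of Q (3 states):
  n0 = c.0 + (d.0)\{a,c,d} + (b.0 | (0 | 0))\{a,d} has moves ··b··> n1, ··c··> n2
  n1 = (0 | (0 | 0))\{a,d} has moves ∅
  n2 = 0 has moves ∅
Executing cd from P (initial set {m0}):
  [1] c ⇒ {m2}
  [2] d ⇒ {m3}
  ✓ P
Executing cd from Q (initial set {n0}):
  [1] c ⇒ {n2}
  [2] d ⇒ no successor for Q

cd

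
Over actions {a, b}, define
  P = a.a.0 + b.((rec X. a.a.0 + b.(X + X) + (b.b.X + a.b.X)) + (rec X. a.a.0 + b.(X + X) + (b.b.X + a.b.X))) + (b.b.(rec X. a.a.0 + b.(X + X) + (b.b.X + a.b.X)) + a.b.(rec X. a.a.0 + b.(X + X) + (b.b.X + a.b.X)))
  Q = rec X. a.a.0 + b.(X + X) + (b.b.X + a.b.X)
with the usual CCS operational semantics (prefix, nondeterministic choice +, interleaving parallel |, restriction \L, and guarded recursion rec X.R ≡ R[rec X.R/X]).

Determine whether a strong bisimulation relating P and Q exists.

Reachable graph of P (6 states):
  u0 = a.a.0 + b.((rec X. a.a.0 + b.(X + X) + (b.b.X + a.b.X)) + (rec X. a.a.0 + b.(X + X) + (b.b.X + a.b.X))) + (b.b.(rec X. a.a.0 + b.(X + X) + (b.b.X + a.b.X)) + a.b.(rec X. a.a.0 + b.(X + X) + (b.b.X + a.b.X))) has moves —a→ u1, —a→ u2, —b→ u2, —b→ u3
  u1 = a.0 has moves —a→ u4
  u2 = b.(rec X. a.a.0 + b.(X + X) + (b.b.X + a.b.X)) has moves —b→ u5
  u3 = (rec X. a.a.0 + b.(X + X) + (b.b.X + a.b.X)) + (rec X. a.a.0 + b.(X + X) + (b.b.X + a.b.X)) has moves —a→ u1, —a→ u2, —b→ u2, —b→ u3
  u4 = 0 has moves ·
  u5 = rec X. a.a.0 + b.(X + X) + (b.b.X + a.b.X) has moves —a→ u1, —a→ u2, —b→ u2, —b→ u3
Reachable graph of Q (5 states):
  v0 = rec X. a.a.0 + b.(X + X) + (b.b.X + a.b.X) has moves —a→ v1, —a→ v2, —b→ v2, —b→ v3
  v1 = a.0 has moves —a→ v4
  v2 = b.(rec X. a.a.0 + b.(X + X) + (b.b.X + a.b.X)) has moves —b→ v0
  v3 = (rec X. a.a.0 + b.(X + X) + (b.b.X + a.b.X)) + (rec X. a.a.0 + b.(X + X) + (b.b.X + a.b.X)) has moves —a→ v1, —a→ v2, —b→ v2, —b→ v3
  v4 = 0 has moves ·
Bisimilarity quotient blocks:
  B0 = {u0, u3, u5, v0, v3}
  B1 = {u2, v2}
  B2 = {u1, v1}
  B3 = {u4, v4}
u0 ∈ B0, v0 ∈ B0 → same block

P ~ Q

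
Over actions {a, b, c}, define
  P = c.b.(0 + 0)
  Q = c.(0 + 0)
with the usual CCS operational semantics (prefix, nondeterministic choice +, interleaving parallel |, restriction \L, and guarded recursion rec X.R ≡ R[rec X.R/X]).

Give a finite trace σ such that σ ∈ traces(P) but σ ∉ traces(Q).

Reachable graph of P (3 states):
  p0 = c.b.(0 + 0) → =c=> p1
  p1 = b.(0 + 0) → =b=> p2
  p2 = 0 + 0 → stopped
Reachable graph of Q (2 states):
  q0 = c.(0 + 0) → =c=> q1
  q1 = 0 + 0 → stopped
Trace ⟨cb⟩ through P, begin at {p0}:
  [1] c ⇒ {p1}
  [2] b ⇒ {p2}
  ✓ P
Trace ⟨cb⟩ through Q, begin at {q0}:
  [1] c ⇒ {q1}
  [2] b ⇒ no successor for Q

cb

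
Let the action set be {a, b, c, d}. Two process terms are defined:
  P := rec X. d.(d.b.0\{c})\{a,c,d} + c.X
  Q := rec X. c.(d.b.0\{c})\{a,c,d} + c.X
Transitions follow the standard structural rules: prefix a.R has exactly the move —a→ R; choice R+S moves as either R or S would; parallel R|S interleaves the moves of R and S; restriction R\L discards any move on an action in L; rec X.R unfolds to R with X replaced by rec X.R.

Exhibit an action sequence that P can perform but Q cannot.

LTS(P): 2 reachable states
  p0 = rec X. d.(d.b.0\{c})\{a,c,d} + c.X | ··c··> p0, ··d··> p1
  p1 = (d.b.0\{c})\{a,c,d} | deadlocked
LTS(Q): 2 reachable states
  q0 = rec X. c.(d.b.0\{c})\{a,c,d} + c.X | ··c··> q0, ··c··> q1
  q1 = (d.b.0\{c})\{a,c,d} | deadlocked
Run σ = ⟨d⟩ on P: start {p0}
  [1] d ⇒ {p1}
  — P admits the full trace.
Run σ = ⟨d⟩ on Q: start {q0}
  [1] d ⇒ no successor for Q

d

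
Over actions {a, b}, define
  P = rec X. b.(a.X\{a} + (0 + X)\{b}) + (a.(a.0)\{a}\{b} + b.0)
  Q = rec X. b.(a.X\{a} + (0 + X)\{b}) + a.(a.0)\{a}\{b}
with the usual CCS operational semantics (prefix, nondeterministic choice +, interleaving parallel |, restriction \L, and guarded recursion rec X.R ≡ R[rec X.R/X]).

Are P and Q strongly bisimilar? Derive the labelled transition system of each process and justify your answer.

Reachable graph of P (8 states):
  m0 = rec X. b.(a.X\{a} + (0 + X)\{b}) + (a.(a.0)\{a}\{b} + b.0) | ··a··> m1, ··b··> m2, ··b··> m3
  m1 = (a.0)\{a}\{b} | ∅
  m2 = 0 | ∅
  m3 = a.(rec X. b.(a.X\{a} + (0 + X)\{b}) + (a.(a.0)\{a}\{b} + b.0))\{a} + (0 + (rec X. b.(a.X\{a} + (0 + X)\{b}) + (a.(a.0)\{a}\{b} + b.0)))\{b} | ··a··> m4, ··a··> m5
  m4 = (a.0)\{a}\{b}\{b} | ∅
  m5 = (rec X. b.(a.X\{a} + (0 + X)\{b}) + (a.(a.0)\{a}\{b} + b.0))\{a} | ··b··> m6, ··b··> m7
  m6 = (a.(rec X. b.(a.X\{a} + (0 + X)\{b}) + (a.(a.0)\{a}\{b} + b.0))\{a} + (0 + (rec X. b.(a.X\{a} + (0 + X)\{b}) + (a.(a.0)\{a}\{b} + b.0)))\{b})\{a} | ∅
  m7 = 0\{a} | ∅
Reachable graph of Q (6 states):
  n0 = rec X. b.(a.X\{a} + (0 + X)\{b}) + a.(a.0)\{a}\{b} | ··a··> n1, ··b··> n2
  n1 = (a.0)\{a}\{b} | ∅
  n2 = a.(rec X. b.(a.X\{a} + (0 + X)\{b}) + a.(a.0)\{a}\{b})\{a} + (0 + (rec X. b.(a.X\{a} + (0 + X)\{b}) + a.(a.0)\{a}\{b}))\{b} | ··a··> n3, ··a··> n4
  n3 = (a.0)\{a}\{b}\{b} | ∅
  n4 = (rec X. b.(a.X\{a} + (0 + X)\{b}) + a.(a.0)\{a}\{b})\{a} | ··b··> n5
  n5 = (a.(rec X. b.(a.X\{a} + (0 + X)\{b}) + a.(a.0)\{a}\{b})\{a} + (0 + (rec X. b.(a.X\{a} + (0 + X)\{b}) + a.(a.0)\{a}\{b}))\{b})\{a} | ∅
Coarsest stable partition (strong bisimilarity classes):
  B0 = {m0}
  B1 = {m3, n2}
  B2 = {m5, n4}
  B3 = {m1, m2, m4, m6, m7, n1, n3, n5}
  B4 = {n0}
m0 ∈ B0, n0 ∈ B4 → different blocks

P ≁ Q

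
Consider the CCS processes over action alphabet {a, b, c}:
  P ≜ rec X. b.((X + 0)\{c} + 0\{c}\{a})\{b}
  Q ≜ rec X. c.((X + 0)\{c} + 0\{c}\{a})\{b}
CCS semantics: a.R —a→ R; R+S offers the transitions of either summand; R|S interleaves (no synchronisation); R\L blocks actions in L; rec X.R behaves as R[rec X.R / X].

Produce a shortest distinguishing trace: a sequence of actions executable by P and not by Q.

b

LTS(P): 2 reachable states
  s0 = rec X. b.((X + 0)\{c} + 0\{c}\{a})\{b} ⊢ ··b··> s1
  s1 = (((rec X. b.((X + 0)\{c} + 0\{c}\{a})\{b}) + 0)\{c} + 0\{c}\{a})\{b} ⊢ stopped
LTS(Q): 2 reachable states
  t0 = rec X. c.((X + 0)\{c} + 0\{c}\{a})\{b} ⊢ ··c··> t1
  t1 = (((rec X. c.((X + 0)\{c} + 0\{c}\{a})\{b}) + 0)\{c} + 0\{c}\{a})\{b} ⊢ stopped
Executing b from P (initial set {s0}):
  after b @ step 1: {s1}
  P completes σ.
Executing b from Q (initial set {t0}):
  after b @ step 1: ∅ (Q stuck)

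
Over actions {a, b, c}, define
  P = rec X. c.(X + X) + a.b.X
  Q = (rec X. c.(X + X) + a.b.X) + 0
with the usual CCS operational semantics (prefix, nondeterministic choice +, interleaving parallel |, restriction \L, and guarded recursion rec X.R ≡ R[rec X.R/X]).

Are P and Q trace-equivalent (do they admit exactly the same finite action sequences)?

traces(P) = traces(Q)

LTS(P): 3 reachable states
  u0 = rec X. c.(X + X) + a.b.X has moves --a--▸ u1, --c--▸ u2
  u1 = b.(rec X. c.(X + X) + a.b.X) has moves --b--▸ u0
  u2 = (rec X. c.(X + X) + a.b.X) + (rec X. c.(X + X) + a.b.X) has moves --a--▸ u1, --c--▸ u2
LTS(Q): 4 reachable states
  v0 = (rec X. c.(X + X) + a.b.X) + 0 has moves --a--▸ v1, --c--▸ v2
  v1 = b.(rec X. c.(X + X) + a.b.X) has moves --b--▸ v3
  v2 = (rec X. c.(X + X) + a.b.X) + (rec X. c.(X + X) + a.b.X) has moves --a--▸ v1, --c--▸ v2
  v3 = rec X. c.(X + X) + a.b.X has moves --a--▸ v1, --c--▸ v2
Bisimilarity quotient blocks:
  B0 = {u0, u2, v0, v2, v3}
  B1 = {u1, v1}
u0 ∈ B0, v0 ∈ B0 → same block
Bisimilar ⇒ trace-equivalent.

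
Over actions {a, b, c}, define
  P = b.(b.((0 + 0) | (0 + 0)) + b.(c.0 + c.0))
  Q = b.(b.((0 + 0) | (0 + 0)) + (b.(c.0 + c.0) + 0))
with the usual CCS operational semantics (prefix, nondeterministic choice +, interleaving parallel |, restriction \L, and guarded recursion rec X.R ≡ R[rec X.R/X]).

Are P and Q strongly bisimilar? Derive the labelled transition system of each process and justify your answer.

P's transition system — 5 states:
  s0 = b.(b.((0 + 0) | (0 + 0)) + b.(c.0 + c.0)) → --b--▸ s1
  s1 = b.((0 + 0) | (0 + 0)) + b.(c.0 + c.0) → --b--▸ s2, --b--▸ s3
  s2 = (0 + 0) | (0 + 0) → (no moves)
  s3 = c.0 + c.0 → --c--▸ s4
  s4 = 0 → (no moves)
Q's transition system — 5 states:
  t0 = b.(b.((0 + 0) | (0 + 0)) + (b.(c.0 + c.0) + 0)) → --b--▸ t1
  t1 = b.((0 + 0) | (0 + 0)) + (b.(c.0 + c.0) + 0) → --b--▸ t2, --b--▸ t3
  t2 = (0 + 0) | (0 + 0) → (no moves)
  t3 = c.0 + c.0 → --c--▸ t4
  t4 = 0 → (no moves)
Partition-refinement fixed point:
  B0 = {s0, t0}
  B1 = {s1, t1}
  B2 = {s3, t3}
  B3 = {s2, s4, t2, t4}
s0 ∈ B0, t0 ∈ B0 → same block

YES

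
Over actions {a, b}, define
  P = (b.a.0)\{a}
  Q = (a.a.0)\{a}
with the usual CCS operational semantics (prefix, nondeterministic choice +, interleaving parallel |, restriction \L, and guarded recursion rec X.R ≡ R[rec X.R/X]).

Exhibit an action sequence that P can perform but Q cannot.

b

LTS(P): 2 reachable states
  p0 = (b.a.0)\{a} ⊢ --b--▸ p1
  p1 = (a.0)\{a} ⊢ stopped
LTS(Q): 1 reachable states
  q0 = (a.a.0)\{a} ⊢ stopped
Executing b from P (initial set {p0}):
  [1] b ⇒ {p1}
  P completes σ.
Executing b from Q (initial set {q0}):
  [1] b ⇒ ∅ (Q stuck)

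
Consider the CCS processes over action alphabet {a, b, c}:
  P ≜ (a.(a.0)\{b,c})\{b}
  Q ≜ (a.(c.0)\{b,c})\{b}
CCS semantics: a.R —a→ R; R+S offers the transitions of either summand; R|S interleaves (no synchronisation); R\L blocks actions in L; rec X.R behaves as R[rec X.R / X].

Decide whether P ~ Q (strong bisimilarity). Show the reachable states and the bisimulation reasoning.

Reachable graph of P (3 states):
  p0 = (a.(a.0)\{b,c})\{b} → ··a··> p1
  p1 = (a.0)\{b,c}\{b} → ··a··> p2
  p2 = 0\{b,c}\{b} → ∅
Reachable graph of Q (2 states):
  q0 = (a.(c.0)\{b,c})\{b} → ··a··> q1
  q1 = (c.0)\{b,c}\{b} → ∅
Bisimilarity quotient blocks:
  B0 = {p0}
  B1 = {p1, q0}
  B2 = {p2, q1}
p0 ∈ B0, q0 ∈ B1 → different blocks

not bisimilar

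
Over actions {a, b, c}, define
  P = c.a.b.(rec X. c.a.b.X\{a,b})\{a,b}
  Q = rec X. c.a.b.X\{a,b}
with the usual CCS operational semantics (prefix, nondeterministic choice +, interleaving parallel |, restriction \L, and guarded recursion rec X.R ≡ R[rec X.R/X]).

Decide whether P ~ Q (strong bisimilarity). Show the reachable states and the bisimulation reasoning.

P's transition system — 5 states:
  p0 = c.a.b.(rec X. c.a.b.X\{a,b})\{a,b} | -c-> p1
  p1 = a.b.(rec X. c.a.b.X\{a,b})\{a,b} | -a-> p2
  p2 = b.(rec X. c.a.b.X\{a,b})\{a,b} | -b-> p3
  p3 = (rec X. c.a.b.X\{a,b})\{a,b} | -c-> p4
  p4 = (a.b.(rec X. c.a.b.X\{a,b})\{a,b})\{a,b} | stopped
Q's transition system — 5 states:
  q0 = rec X. c.a.b.X\{a,b} | -c-> q1
  q1 = a.b.(rec X. c.a.b.X\{a,b})\{a,b} | -a-> q2
  q2 = b.(rec X. c.a.b.X\{a,b})\{a,b} | -b-> q3
  q3 = (rec X. c.a.b.X\{a,b})\{a,b} | -c-> q4
  q4 = (a.b.(rec X. c.a.b.X\{a,b})\{a,b})\{a,b} | stopped
Coarsest stable partition (strong bisimilarity classes):
  B0 = {p0, q0}
  B1 = {p1, q1}
  B2 = {p2, q2}
  B3 = {p3, q3}
  B4 = {p4, q4}
p0 ∈ B0, q0 ∈ B0 → same block

bisimilar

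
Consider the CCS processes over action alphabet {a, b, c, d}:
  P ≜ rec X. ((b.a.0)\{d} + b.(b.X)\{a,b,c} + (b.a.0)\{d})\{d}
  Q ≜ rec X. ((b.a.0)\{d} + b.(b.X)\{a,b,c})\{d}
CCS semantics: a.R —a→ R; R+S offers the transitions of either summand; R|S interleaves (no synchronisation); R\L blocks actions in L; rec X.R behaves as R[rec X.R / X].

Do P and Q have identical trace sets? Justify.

LTS(P): 4 reachable states
  p0 = rec X. ((b.a.0)\{d} + b.(b.X)\{a,b,c} + (b.a.0)\{d})\{d} :: -b-> p1, -b-> p2
  p1 = (a.0)\{d}\{d} :: -a-> p3
  p2 = (b.(rec X. ((b.a.0)\{d} + b.(b.X)\{a,b,c} + (b.a.0)\{d})\{d}))\{a,b,c}\{d} :: deadlocked
  p3 = 0\{d}\{d} :: deadlocked
LTS(Q): 4 reachable states
  q0 = rec X. ((b.a.0)\{d} + b.(b.X)\{a,b,c})\{d} :: -b-> q1, -b-> q2
  q1 = (a.0)\{d}\{d} :: -a-> q3
  q2 = (b.(rec X. ((b.a.0)\{d} + b.(b.X)\{a,b,c})\{d}))\{a,b,c}\{d} :: deadlocked
  q3 = 0\{d}\{d} :: deadlocked
Partition-refinement fixed point:
  B0 = {p0, q0}
  B1 = {p2, p3, q2, q3}
  B2 = {p1, q1}
p0 ∈ B0, q0 ∈ B0 → same block
Bisimilar ⇒ trace-equivalent.

trace-equivalent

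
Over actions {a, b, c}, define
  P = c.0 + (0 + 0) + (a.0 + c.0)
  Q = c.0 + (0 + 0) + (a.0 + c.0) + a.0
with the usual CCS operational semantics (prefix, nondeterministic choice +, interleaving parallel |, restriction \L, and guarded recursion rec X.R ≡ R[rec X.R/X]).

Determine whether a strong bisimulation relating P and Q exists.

LTS(P): 2 reachable states
  m0 = c.0 + (0 + 0) + (a.0 + c.0) | -a-> m1, -c-> m1
  m1 = 0 | deadlocked
LTS(Q): 2 reachable states
  n0 = c.0 + (0 + 0) + (a.0 + c.0) + a.0 | -a-> n1, -c-> n1
  n1 = 0 | deadlocked
Bisimilarity quotient blocks:
  B0 = {m0, n0}
  B1 = {m1, n1}
m0 ∈ B0, n0 ∈ B0 → same block

P ~ Q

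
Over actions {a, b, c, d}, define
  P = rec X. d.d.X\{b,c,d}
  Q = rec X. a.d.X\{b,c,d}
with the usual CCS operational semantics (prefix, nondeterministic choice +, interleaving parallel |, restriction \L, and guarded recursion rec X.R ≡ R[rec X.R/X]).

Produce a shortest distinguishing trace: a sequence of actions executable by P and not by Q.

d

P's transition system — 3 states:
  u0 = rec X. d.d.X\{b,c,d} ⊢ --d--▸ u1
  u1 = d.(rec X. d.d.X\{b,c,d})\{b,c,d} ⊢ --d--▸ u2
  u2 = (rec X. d.d.X\{b,c,d})\{b,c,d} ⊢ (no moves)
Q's transition system — 4 states:
  v0 = rec X. a.d.X\{b,c,d} ⊢ --a--▸ v1
  v1 = d.(rec X. a.d.X\{b,c,d})\{b,c,d} ⊢ --d--▸ v2
  v2 = (rec X. a.d.X\{b,c,d})\{b,c,d} ⊢ --a--▸ v3
  v3 = (d.(rec X. a.d.X\{b,c,d})\{b,c,d})\{b,c,d} ⊢ (no moves)
Executing d from P (initial set {u0}):
  after d @ step 1: {u1}
  ✓ P
Executing d from Q (initial set {v0}):
  after d @ step 1: ∅  — Q cannot continue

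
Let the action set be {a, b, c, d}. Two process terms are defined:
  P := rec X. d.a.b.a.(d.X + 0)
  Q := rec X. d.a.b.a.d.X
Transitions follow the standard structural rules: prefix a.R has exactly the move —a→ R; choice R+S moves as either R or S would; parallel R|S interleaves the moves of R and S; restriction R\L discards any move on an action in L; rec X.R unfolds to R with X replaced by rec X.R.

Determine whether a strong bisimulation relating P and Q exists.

Reachable graph of P (5 states):
  m0 = rec X. d.a.b.a.(d.X + 0) | -d-> m1
  m1 = a.b.a.(d.(rec X. d.a.b.a.(d.X + 0)) + 0) | -a-> m2
  m2 = b.a.(d.(rec X. d.a.b.a.(d.X + 0)) + 0) | -b-> m3
  m3 = a.(d.(rec X. d.a.b.a.(d.X + 0)) + 0) | -a-> m4
  m4 = d.(rec X. d.a.b.a.(d.X + 0)) + 0 | -d-> m0
Reachable graph of Q (5 states):
  n0 = rec X. d.a.b.a.d.X | -d-> n1
  n1 = a.b.a.d.(rec X. d.a.b.a.d.X) | -a-> n2
  n2 = b.a.d.(rec X. d.a.b.a.d.X) | -b-> n3
  n3 = a.d.(rec X. d.a.b.a.d.X) | -a-> n4
  n4 = d.(rec X. d.a.b.a.d.X) | -d-> n0
Partition-refinement fixed point:
  B0 = {m0, n0}
  B1 = {m1, n1}
  B2 = {m2, n2}
  B3 = {m3, n3}
  B4 = {m4, n4}
m0 ∈ B0, n0 ∈ B0 → same block

bisimilar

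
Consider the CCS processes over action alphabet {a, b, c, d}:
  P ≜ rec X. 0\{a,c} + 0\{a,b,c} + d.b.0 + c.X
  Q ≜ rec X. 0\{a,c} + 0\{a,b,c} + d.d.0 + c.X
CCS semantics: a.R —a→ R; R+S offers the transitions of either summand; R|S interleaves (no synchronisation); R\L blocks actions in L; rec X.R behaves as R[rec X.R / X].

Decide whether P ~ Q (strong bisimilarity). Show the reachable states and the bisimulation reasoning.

NO

Reachable graph of P (3 states):
  u0 = rec X. 0\{a,c} + 0\{a,b,c} + d.b.0 + c.X :: =c=> u0, =d=> u1
  u1 = b.0 :: =b=> u2
  u2 = 0 :: (no moves)
Reachable graph of Q (3 states):
  v0 = rec X. 0\{a,c} + 0\{a,b,c} + d.d.0 + c.X :: =c=> v0, =d=> v1
  v1 = d.0 :: =d=> v2
  v2 = 0 :: (no moves)
Bisimilarity quotient blocks:
  B0 = {u0}
  B1 = {u1}
  B2 = {u2, v2}
  B3 = {v0}
  B4 = {v1}
u0 ∈ B0, v0 ∈ B3 → different blocks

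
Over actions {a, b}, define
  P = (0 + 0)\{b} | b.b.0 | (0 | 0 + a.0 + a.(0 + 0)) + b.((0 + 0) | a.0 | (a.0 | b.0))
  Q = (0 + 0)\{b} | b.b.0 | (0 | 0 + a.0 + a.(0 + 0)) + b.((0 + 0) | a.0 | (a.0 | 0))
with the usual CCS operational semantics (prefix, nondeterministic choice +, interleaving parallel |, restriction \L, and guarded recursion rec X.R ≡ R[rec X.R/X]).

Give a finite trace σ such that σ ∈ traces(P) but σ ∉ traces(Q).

baab

Reachable graph of P (17 states):
  p0 = (0 + 0)\{b} | b.b.0 | (0 | 0 + a.0 + a.(0 + 0)) + b.((0 + 0) | a.0 | (a.0 | b.0)) → -a-> p1, -a-> p2, -b-> p3, -b-> p4
  p1 = (0 + 0)\{b} | b.b.0 | (0 + 0) → -b-> p5
  p2 = (0 + 0)\{b} | b.b.0 | 0 → -b-> p6
  p3 = (0 + 0) | a.0 | (a.0 | b.0) → -a-> p7, -a-> p8, -b-> p9
  p4 = (0 + 0)\{b} | b.0 | (0 | 0 + a.0 + a.(0 + 0)) → -a-> p5, -a-> p6, -b-> p10
  p5 = (0 + 0)\{b} | b.0 | (0 + 0) → -b-> p11
  p6 = (0 + 0)\{b} | b.0 | 0 → -b-> p12
  p7 = (0 + 0) | 0 | (a.0 | b.0) → -a-> p13, -b-> p14
  p8 = (0 + 0) | a.0 | (0 | b.0) → -a-> p13, -b-> p15
  p9 = (0 + 0) | a.0 | (a.0 | 0) → -a-> p14, -a-> p15
  p10 = (0 + 0)\{b} | 0 | (0 | 0 + a.0 + a.(0 + 0)) → -a-> p11, -a-> p12
  p11 = (0 + 0)\{b} | 0 | (0 + 0) → deadlocked
  p12 = (0 + 0)\{b} | 0 | 0 → deadlocked
  p13 = (0 + 0) | 0 | (0 | b.0) → -b-> p16
  p14 = (0 + 0) | 0 | (a.0 | 0) → -a-> p16
  p15 = (0 + 0) | a.0 | (0 | 0) → -a-> p16
  p16 = (0 + 0) | 0 | (0 | 0) → deadlocked
Reachable graph of Q (13 states):
  q0 = (0 + 0)\{b} | b.b.0 | (0 | 0 + a.0 + a.(0 + 0)) + b.((0 + 0) | a.0 | (a.0 | 0)) → -a-> q1, -a-> q2, -b-> q3, -b-> q4
  q1 = (0 + 0)\{b} | b.b.0 | (0 + 0) → -b-> q5
  q2 = (0 + 0)\{b} | b.b.0 | 0 → -b-> q6
  q3 = (0 + 0) | a.0 | (a.0 | 0) → -a-> q7, -a-> q8
  q4 = (0 + 0)\{b} | b.0 | (0 | 0 + a.0 + a.(0 + 0)) → -a-> q5, -a-> q6, -b-> q9
  q5 = (0 + 0)\{b} | b.0 | (0 + 0) → -b-> q10
  q6 = (0 + 0)\{b} | b.0 | 0 → -b-> q11
  q7 = (0 + 0) | 0 | (a.0 | 0) → -a-> q12
  q8 = (0 + 0) | a.0 | (0 | 0) → -a-> q12
  q9 = (0 + 0)\{b} | 0 | (0 | 0 + a.0 + a.(0 + 0)) → -a-> q10, -a-> q11
  q10 = (0 + 0)\{b} | 0 | (0 + 0) → deadlocked
  q11 = (0 + 0)\{b} | 0 | 0 → deadlocked
  q12 = (0 + 0) | 0 | (0 | 0) → deadlocked
Executing baab from P (initial set {p0}):
  [1] b ⇒ {p3, p4}
  [2] a ⇒ {p5, p6, p7, p8}
  [3] a ⇒ {p13}
  [4] b ⇒ {p16}
  P completes σ.
Executing baab from Q (initial set {q0}):
  [1] b ⇒ {q3, q4}
  [2] a ⇒ {q5, q6, q7, q8}
  [3] a ⇒ {q12}
  [4] b ⇒ no successor for Q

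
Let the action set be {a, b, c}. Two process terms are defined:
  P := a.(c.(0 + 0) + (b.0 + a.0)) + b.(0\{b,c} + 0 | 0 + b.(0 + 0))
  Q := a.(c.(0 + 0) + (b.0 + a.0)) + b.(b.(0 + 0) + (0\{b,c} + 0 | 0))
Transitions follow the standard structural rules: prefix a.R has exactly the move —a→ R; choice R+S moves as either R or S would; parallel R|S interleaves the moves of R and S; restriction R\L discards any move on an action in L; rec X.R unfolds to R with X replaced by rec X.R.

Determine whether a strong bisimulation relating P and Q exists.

P ~ Q

Reachable graph of P (5 states):
  u0 = a.(c.(0 + 0) + (b.0 + a.0)) + b.(0\{b,c} + 0 | 0 + b.(0 + 0)) → =a=> u1, =b=> u2
  u1 = c.(0 + 0) + (b.0 + a.0) → =a=> u3, =b=> u3, =c=> u4
  u2 = 0\{b,c} + 0 | 0 + b.(0 + 0) → =b=> u4
  u3 = 0 → deadlocked
  u4 = 0 + 0 → deadlocked
Reachable graph of Q (5 states):
  v0 = a.(c.(0 + 0) + (b.0 + a.0)) + b.(b.(0 + 0) + (0\{b,c} + 0 | 0)) → =a=> v1, =b=> v2
  v1 = c.(0 + 0) + (b.0 + a.0) → =a=> v3, =b=> v3, =c=> v4
  v2 = b.(0 + 0) + (0\{b,c} + 0 | 0) → =b=> v4
  v3 = 0 → deadlocked
  v4 = 0 + 0 → deadlocked
Bisimilarity quotient blocks:
  B0 = {u0, v0}
  B1 = {u2, v2}
  B2 = {u3, u4, v3, v4}
  B3 = {u1, v1}
u0 ∈ B0, v0 ∈ B0 → same block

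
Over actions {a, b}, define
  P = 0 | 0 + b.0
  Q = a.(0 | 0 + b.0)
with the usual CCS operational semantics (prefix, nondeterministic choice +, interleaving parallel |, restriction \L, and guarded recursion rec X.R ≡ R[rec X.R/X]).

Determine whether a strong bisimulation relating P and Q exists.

LTS(P): 2 reachable states
  u0 = 0 | 0 + b.0 has moves -b-> u1
  u1 = 0 has moves ∅
LTS(Q): 3 reachable states
  v0 = a.(0 | 0 + b.0) has moves -a-> v1
  v1 = 0 | 0 + b.0 has moves -b-> v2
  v2 = 0 has moves ∅
Partition-refinement fixed point:
  B0 = {u0, v1}
  B1 = {u1, v2}
  B2 = {v0}
u0 ∈ B0, v0 ∈ B2 → different blocks

P ≁ Q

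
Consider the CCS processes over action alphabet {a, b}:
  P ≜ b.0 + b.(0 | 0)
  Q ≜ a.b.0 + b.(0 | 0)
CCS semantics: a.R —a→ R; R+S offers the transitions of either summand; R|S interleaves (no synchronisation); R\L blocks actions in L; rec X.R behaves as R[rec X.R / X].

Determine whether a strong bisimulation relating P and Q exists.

not bisimilar

LTS(P): 3 reachable states
  m0 = b.0 + b.(0 | 0) → ··b··> m1, ··b··> m2
  m1 = 0 → deadlocked
  m2 = 0 | 0 → deadlocked
LTS(Q): 4 reachable states
  n0 = a.b.0 + b.(0 | 0) → ··a··> n1, ··b··> n2
  n1 = b.0 → ··b··> n3
  n2 = 0 | 0 → deadlocked
  n3 = 0 → deadlocked
Partition-refinement fixed point:
  B0 = {m0, n1}
  B1 = {m1, m2, n2, n3}
  B2 = {n0}
m0 ∈ B0, n0 ∈ B2 → different blocks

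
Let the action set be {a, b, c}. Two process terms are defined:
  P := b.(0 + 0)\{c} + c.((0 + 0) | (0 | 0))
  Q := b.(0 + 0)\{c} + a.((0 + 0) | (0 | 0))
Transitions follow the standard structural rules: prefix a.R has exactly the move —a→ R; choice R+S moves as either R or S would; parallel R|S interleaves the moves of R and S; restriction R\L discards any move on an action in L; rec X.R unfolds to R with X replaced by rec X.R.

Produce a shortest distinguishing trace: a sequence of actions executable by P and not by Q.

c

P's transition system — 3 states:
  p0 = b.(0 + 0)\{c} + c.((0 + 0) | (0 | 0)) has moves ··b··> p1, ··c··> p2
  p1 = (0 + 0)\{c} has moves ·
  p2 = (0 + 0) | (0 | 0) has moves ·
Q's transition system — 3 states:
  q0 = b.(0 + 0)\{c} + a.((0 + 0) | (0 | 0)) has moves ··a··> q1, ··b··> q2
  q1 = (0 + 0) | (0 | 0) has moves ·
  q2 = (0 + 0)\{c} has moves ·
Trace ⟨c⟩ through P, begin at {p0}:
  after c @ step 1: {p2}
  ✓ P
Trace ⟨c⟩ through Q, begin at {q0}:
  after c @ step 1: ∅ (Q stuck)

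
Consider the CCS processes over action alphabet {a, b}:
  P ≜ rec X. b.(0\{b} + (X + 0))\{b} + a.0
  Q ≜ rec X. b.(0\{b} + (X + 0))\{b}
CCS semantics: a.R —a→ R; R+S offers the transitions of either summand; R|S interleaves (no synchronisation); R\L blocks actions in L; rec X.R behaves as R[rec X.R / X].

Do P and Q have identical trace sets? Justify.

traces(P) ≠ traces(Q) — witness ⟨a⟩

P's transition system — 4 states:
  s0 = rec X. b.(0\{b} + (X + 0))\{b} + a.0 :: =a=> s1, =b=> s2
  s1 = 0 :: ∅
  s2 = (0\{b} + ((rec X. b.(0\{b} + (X + 0))\{b} + a.0) + 0))\{b} :: =a=> s3
  s3 = 0\{b} :: ∅
Q's transition system — 2 states:
  t0 = rec X. b.(0\{b} + (X + 0))\{b} :: =b=> t1
  t1 = (0\{b} + ((rec X. b.(0\{b} + (X + 0))\{b}) + 0))\{b} :: ∅
Executing a from P (initial set {s0}):
  step 1 (a): {s1}
  P completes σ.
Executing a from Q (initial set {t0}):
  step 1 (a): ∅ (Q stuck)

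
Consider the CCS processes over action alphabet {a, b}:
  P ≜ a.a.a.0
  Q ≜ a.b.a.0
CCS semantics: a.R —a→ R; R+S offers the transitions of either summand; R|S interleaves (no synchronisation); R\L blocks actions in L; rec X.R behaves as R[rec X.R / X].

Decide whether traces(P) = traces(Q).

traces(P) ≠ traces(Q) — witness ⟨aa⟩

LTS(P): 4 reachable states
  p0 = a.a.a.0 → —a→ p1
  p1 = a.a.0 → —a→ p2
  p2 = a.0 → —a→ p3
  p3 = 0 → stopped
LTS(Q): 4 reachable states
  q0 = a.b.a.0 → —a→ q1
  q1 = b.a.0 → —b→ q2
  q2 = a.0 → —a→ q3
  q3 = 0 → stopped
Run σ = ⟨aa⟩ on P: start {p0}
  [1] a ⇒ {p1}
  [2] a ⇒ {p2}
  P completes σ.
Run σ = ⟨aa⟩ on Q: start {q0}
  [1] a ⇒ {q1}
  [2] a ⇒ ∅ (Q stuck)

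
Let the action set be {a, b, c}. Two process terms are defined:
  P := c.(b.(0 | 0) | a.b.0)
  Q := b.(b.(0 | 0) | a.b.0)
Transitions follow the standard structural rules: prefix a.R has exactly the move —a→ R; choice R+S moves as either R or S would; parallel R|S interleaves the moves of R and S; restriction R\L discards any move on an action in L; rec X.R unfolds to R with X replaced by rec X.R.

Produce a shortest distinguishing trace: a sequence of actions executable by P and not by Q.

c

Reachable graph of P (7 states):
  m0 = c.(b.(0 | 0) | a.b.0) has moves =c=> m1
  m1 = b.(0 | 0) | a.b.0 has moves =a=> m2, =b=> m3
  m2 = b.(0 | 0) | b.0 has moves =b=> m4, =b=> m5
  m3 = 0 | 0 | a.b.0 has moves =a=> m4
  m4 = 0 | 0 | b.0 has moves =b=> m6
  m5 = b.(0 | 0) | 0 has moves =b=> m6
  m6 = 0 | 0 | 0 has moves (no moves)
Reachable graph of Q (7 states):
  n0 = b.(b.(0 | 0) | a.b.0) has moves =b=> n1
  n1 = b.(0 | 0) | a.b.0 has moves =a=> n2, =b=> n3
  n2 = b.(0 | 0) | b.0 has moves =b=> n4, =b=> n5
  n3 = 0 | 0 | a.b.0 has moves =a=> n4
  n4 = 0 | 0 | b.0 has moves =b=> n6
  n5 = b.(0 | 0) | 0 has moves =b=> n6
  n6 = 0 | 0 | 0 has moves (no moves)
Run σ = ⟨c⟩ on P: start {m0}
  [1] c ⇒ {m1}
  — P admits the full trace.
Run σ = ⟨c⟩ on Q: start {n0}
  [1] c ⇒ ∅ (Q stuck)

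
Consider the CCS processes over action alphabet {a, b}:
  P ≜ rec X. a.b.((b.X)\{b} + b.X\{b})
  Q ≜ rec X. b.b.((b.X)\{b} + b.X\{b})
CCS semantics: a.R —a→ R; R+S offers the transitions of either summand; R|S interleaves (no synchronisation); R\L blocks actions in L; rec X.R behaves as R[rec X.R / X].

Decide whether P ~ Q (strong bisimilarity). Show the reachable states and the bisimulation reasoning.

LTS(P): 5 reachable states
  u0 = rec X. a.b.((b.X)\{b} + b.X\{b}) → -a-> u1
  u1 = b.((b.(rec X. a.b.((b.X)\{b} + b.X\{b})))\{b} + b.(rec X. a.b.((b.X)\{b} + b.X\{b}))\{b}) → -b-> u2
  u2 = (b.(rec X. a.b.((b.X)\{b} + b.X\{b})))\{b} + b.(rec X. a.b.((b.X)\{b} + b.X\{b}))\{b} → -b-> u3
  u3 = (rec X. a.b.((b.X)\{b} + b.X\{b}))\{b} → -a-> u4
  u4 = (b.((b.(rec X. a.b.((b.X)\{b} + b.X\{b})))\{b} + b.(rec X. a.b.((b.X)\{b} + b.X\{b}))\{b}))\{b} → ·
LTS(Q): 4 reachable states
  v0 = rec X. b.b.((b.X)\{b} + b.X\{b}) → -b-> v1
  v1 = b.((b.(rec X. b.b.((b.X)\{b} + b.X\{b})))\{b} + b.(rec X. b.b.((b.X)\{b} + b.X\{b}))\{b}) → -b-> v2
  v2 = (b.(rec X. b.b.((b.X)\{b} + b.X\{b})))\{b} + b.(rec X. b.b.((b.X)\{b} + b.X\{b}))\{b} → -b-> v3
  v3 = (rec X. b.b.((b.X)\{b} + b.X\{b}))\{b} → ·
Bisimilarity quotient blocks:
  B0 = {u0}
  B1 = {u1}
  B2 = {u2}
  B3 = {u3}
  B4 = {u4, v3}
  B5 = {v0}
  B6 = {v1}
  B7 = {v2}
u0 ∈ B0, v0 ∈ B5 → different blocks

P ≁ Q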